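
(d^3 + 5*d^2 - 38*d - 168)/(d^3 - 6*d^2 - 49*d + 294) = (d + 4)/(d - 7)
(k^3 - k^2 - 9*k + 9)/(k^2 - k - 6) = (k^2 + 2*k - 3)/(k + 2)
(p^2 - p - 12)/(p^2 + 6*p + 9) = (p - 4)/(p + 3)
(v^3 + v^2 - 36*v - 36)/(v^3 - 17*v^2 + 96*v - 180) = (v^2 + 7*v + 6)/(v^2 - 11*v + 30)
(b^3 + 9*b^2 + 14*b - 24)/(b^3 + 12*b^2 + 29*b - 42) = (b + 4)/(b + 7)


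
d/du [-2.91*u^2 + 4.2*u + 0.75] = 4.2 - 5.82*u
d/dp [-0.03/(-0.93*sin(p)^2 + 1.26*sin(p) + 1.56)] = (0.0378 - 0.0558*sin(p))*cos(p)/(-0.93*sin(p)^2 + 1.26*sin(p) + 1.56)^2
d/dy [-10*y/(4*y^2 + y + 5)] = 10*(4*y^2 - 5)/(16*y^4 + 8*y^3 + 41*y^2 + 10*y + 25)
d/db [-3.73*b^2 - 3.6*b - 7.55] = -7.46*b - 3.6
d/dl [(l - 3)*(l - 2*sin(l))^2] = (l - 2*sin(l))*(l + (6 - 2*l)*(2*cos(l) - 1) - 2*sin(l))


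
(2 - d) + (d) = 2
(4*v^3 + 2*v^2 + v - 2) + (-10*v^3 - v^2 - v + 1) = -6*v^3 + v^2 - 1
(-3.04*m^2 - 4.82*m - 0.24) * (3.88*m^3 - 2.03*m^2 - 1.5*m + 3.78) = -11.7952*m^5 - 12.5304*m^4 + 13.4134*m^3 - 3.774*m^2 - 17.8596*m - 0.9072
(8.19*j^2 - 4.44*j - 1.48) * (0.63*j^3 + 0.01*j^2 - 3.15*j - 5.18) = 5.1597*j^5 - 2.7153*j^4 - 26.7753*j^3 - 28.453*j^2 + 27.6612*j + 7.6664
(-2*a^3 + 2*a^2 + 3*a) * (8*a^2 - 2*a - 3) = -16*a^5 + 20*a^4 + 26*a^3 - 12*a^2 - 9*a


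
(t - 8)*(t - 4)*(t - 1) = t^3 - 13*t^2 + 44*t - 32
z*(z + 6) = z^2 + 6*z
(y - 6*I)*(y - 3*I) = y^2 - 9*I*y - 18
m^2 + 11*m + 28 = (m + 4)*(m + 7)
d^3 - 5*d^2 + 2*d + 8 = (d - 4)*(d - 2)*(d + 1)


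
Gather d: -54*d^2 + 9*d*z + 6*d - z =-54*d^2 + d*(9*z + 6) - z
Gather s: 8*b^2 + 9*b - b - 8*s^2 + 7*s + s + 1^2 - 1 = 8*b^2 + 8*b - 8*s^2 + 8*s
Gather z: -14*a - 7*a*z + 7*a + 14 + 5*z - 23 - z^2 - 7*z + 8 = -7*a - z^2 + z*(-7*a - 2) - 1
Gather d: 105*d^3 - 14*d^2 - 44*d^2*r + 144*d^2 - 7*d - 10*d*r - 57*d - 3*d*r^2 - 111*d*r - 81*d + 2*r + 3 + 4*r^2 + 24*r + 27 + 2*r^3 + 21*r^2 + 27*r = 105*d^3 + d^2*(130 - 44*r) + d*(-3*r^2 - 121*r - 145) + 2*r^3 + 25*r^2 + 53*r + 30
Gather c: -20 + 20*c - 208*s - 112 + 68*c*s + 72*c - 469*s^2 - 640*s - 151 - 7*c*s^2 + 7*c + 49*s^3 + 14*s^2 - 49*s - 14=c*(-7*s^2 + 68*s + 99) + 49*s^3 - 455*s^2 - 897*s - 297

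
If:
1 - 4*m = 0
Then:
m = 1/4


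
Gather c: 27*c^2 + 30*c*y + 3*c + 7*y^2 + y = 27*c^2 + c*(30*y + 3) + 7*y^2 + y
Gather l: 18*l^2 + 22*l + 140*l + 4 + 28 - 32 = 18*l^2 + 162*l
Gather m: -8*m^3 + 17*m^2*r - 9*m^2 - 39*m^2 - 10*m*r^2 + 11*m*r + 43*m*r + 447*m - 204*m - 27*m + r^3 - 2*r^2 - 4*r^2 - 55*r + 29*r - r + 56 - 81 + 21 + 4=-8*m^3 + m^2*(17*r - 48) + m*(-10*r^2 + 54*r + 216) + r^3 - 6*r^2 - 27*r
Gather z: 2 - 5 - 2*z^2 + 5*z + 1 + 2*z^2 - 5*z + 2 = 0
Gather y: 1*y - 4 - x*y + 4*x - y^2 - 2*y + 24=4*x - y^2 + y*(-x - 1) + 20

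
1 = 1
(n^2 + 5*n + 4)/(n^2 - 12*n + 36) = (n^2 + 5*n + 4)/(n^2 - 12*n + 36)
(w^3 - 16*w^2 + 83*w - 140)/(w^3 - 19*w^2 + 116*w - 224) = (w - 5)/(w - 8)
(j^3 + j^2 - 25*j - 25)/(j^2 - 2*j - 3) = (j^2 - 25)/(j - 3)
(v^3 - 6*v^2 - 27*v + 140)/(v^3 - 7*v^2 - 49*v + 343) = (v^2 + v - 20)/(v^2 - 49)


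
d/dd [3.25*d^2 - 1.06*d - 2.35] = 6.5*d - 1.06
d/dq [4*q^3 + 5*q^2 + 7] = 2*q*(6*q + 5)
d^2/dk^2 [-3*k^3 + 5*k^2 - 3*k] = 10 - 18*k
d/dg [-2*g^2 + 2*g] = 2 - 4*g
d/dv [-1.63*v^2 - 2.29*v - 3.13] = -3.26*v - 2.29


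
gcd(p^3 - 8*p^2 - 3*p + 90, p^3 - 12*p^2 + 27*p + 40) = p - 5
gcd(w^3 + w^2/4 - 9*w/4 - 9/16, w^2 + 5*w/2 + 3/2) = w + 3/2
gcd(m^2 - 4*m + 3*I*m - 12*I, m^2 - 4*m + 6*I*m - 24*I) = m - 4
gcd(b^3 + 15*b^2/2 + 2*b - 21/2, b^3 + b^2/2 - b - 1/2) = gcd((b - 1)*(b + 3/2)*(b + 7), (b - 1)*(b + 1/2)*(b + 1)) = b - 1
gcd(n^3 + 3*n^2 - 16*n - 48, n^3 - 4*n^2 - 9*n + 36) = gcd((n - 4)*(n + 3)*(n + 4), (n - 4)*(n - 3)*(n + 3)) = n^2 - n - 12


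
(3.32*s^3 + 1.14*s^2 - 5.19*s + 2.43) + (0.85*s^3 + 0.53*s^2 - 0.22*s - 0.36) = 4.17*s^3 + 1.67*s^2 - 5.41*s + 2.07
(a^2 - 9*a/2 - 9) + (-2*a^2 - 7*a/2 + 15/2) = -a^2 - 8*a - 3/2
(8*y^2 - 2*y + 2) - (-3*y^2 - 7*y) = 11*y^2 + 5*y + 2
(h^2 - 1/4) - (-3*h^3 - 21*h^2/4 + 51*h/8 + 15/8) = 3*h^3 + 25*h^2/4 - 51*h/8 - 17/8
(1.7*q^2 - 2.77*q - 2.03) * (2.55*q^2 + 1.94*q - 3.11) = 4.335*q^4 - 3.7655*q^3 - 15.8373*q^2 + 4.6765*q + 6.3133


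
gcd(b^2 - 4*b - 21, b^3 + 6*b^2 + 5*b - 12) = b + 3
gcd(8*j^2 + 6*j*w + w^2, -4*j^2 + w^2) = 2*j + w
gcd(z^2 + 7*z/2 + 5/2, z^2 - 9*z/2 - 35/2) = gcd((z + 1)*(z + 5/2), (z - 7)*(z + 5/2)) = z + 5/2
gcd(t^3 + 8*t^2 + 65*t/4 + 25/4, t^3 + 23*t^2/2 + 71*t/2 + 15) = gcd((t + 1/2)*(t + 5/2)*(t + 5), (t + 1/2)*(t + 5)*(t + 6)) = t^2 + 11*t/2 + 5/2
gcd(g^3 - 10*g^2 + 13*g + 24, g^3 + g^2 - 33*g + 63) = g - 3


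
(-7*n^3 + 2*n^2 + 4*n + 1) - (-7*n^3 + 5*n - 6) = 2*n^2 - n + 7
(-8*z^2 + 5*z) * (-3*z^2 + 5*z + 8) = 24*z^4 - 55*z^3 - 39*z^2 + 40*z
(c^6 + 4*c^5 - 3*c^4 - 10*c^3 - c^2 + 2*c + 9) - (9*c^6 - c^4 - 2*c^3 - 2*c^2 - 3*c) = -8*c^6 + 4*c^5 - 2*c^4 - 8*c^3 + c^2 + 5*c + 9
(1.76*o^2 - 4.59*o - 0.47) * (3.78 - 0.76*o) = -1.3376*o^3 + 10.1412*o^2 - 16.993*o - 1.7766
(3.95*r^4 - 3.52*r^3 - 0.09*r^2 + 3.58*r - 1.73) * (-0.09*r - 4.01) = -0.3555*r^5 - 15.5227*r^4 + 14.1233*r^3 + 0.0387*r^2 - 14.2001*r + 6.9373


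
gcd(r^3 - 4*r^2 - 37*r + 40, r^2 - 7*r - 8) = r - 8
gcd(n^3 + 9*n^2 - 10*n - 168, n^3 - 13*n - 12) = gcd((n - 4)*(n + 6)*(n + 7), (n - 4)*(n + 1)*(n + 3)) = n - 4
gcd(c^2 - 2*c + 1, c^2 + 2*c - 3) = c - 1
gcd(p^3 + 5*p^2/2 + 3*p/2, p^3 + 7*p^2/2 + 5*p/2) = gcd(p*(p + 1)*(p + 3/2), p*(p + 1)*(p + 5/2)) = p^2 + p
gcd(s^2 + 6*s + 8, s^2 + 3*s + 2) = s + 2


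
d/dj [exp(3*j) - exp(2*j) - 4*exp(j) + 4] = (3*exp(2*j) - 2*exp(j) - 4)*exp(j)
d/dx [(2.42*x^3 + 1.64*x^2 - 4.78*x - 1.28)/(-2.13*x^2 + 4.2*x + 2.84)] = (-5.1546*x^4 + 20.328*x^3 + 17.325*x^2 + 3.8624*x - 8.1992)/(4.5369*x^4 - 17.892*x^3 + 5.5416*x^2 + 23.856*x + 8.0656)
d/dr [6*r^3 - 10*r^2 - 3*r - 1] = 18*r^2 - 20*r - 3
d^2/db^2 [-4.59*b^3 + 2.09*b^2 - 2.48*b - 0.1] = 4.18 - 27.54*b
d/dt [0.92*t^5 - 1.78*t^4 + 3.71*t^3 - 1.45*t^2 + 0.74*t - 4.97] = 4.6*t^4 - 7.12*t^3 + 11.13*t^2 - 2.9*t + 0.74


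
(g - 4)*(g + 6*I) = g^2 - 4*g + 6*I*g - 24*I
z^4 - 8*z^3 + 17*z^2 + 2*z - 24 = (z - 4)*(z - 3)*(z - 2)*(z + 1)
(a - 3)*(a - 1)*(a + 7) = a^3 + 3*a^2 - 25*a + 21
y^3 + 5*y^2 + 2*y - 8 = (y - 1)*(y + 2)*(y + 4)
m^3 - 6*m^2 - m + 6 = (m - 6)*(m - 1)*(m + 1)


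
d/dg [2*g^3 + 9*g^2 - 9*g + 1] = 6*g^2 + 18*g - 9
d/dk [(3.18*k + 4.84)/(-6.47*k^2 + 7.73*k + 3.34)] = (20.5746*k^2 + 62.6296*k - 26.792)/(41.8609*k^4 - 100.0262*k^3 + 16.5333*k^2 + 51.6364*k + 11.1556)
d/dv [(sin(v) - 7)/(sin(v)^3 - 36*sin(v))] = (-2*sin(v) + 21 - 252/sin(v)^2)*cos(v)/((sin(v) - 6)^2*(sin(v) + 6)^2)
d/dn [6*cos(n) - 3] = -6*sin(n)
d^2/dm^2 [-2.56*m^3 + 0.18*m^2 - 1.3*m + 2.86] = 0.36 - 15.36*m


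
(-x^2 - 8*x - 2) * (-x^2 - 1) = x^4 + 8*x^3 + 3*x^2 + 8*x + 2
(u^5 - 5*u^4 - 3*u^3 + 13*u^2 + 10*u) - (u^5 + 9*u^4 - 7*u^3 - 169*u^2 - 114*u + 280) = -14*u^4 + 4*u^3 + 182*u^2 + 124*u - 280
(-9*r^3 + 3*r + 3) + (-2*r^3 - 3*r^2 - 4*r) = -11*r^3 - 3*r^2 - r + 3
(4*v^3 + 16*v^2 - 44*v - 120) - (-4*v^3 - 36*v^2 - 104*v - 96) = 8*v^3 + 52*v^2 + 60*v - 24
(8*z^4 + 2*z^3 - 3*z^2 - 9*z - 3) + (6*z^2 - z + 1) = 8*z^4 + 2*z^3 + 3*z^2 - 10*z - 2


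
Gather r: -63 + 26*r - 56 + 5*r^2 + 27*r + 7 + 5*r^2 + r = 10*r^2 + 54*r - 112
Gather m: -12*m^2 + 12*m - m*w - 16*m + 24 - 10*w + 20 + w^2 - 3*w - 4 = -12*m^2 + m*(-w - 4) + w^2 - 13*w + 40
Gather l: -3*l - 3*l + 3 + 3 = 6 - 6*l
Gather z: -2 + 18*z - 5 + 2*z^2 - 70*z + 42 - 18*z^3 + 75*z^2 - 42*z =-18*z^3 + 77*z^2 - 94*z + 35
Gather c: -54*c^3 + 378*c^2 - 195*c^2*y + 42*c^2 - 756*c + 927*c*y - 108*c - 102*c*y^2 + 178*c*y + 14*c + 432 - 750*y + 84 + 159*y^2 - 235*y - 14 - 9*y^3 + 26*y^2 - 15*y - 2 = -54*c^3 + c^2*(420 - 195*y) + c*(-102*y^2 + 1105*y - 850) - 9*y^3 + 185*y^2 - 1000*y + 500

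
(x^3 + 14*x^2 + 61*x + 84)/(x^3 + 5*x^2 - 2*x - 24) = (x + 7)/(x - 2)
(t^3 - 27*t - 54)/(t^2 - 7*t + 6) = (t^2 + 6*t + 9)/(t - 1)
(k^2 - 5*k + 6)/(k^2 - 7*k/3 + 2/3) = 3*(k - 3)/(3*k - 1)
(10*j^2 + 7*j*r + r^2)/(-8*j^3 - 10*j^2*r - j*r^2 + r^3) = (5*j + r)/(-4*j^2 - 3*j*r + r^2)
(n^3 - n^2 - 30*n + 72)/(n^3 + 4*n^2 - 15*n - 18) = (n - 4)/(n + 1)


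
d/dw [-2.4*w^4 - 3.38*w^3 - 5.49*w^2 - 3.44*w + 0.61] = -9.6*w^3 - 10.14*w^2 - 10.98*w - 3.44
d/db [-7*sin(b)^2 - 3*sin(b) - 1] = -(14*sin(b) + 3)*cos(b)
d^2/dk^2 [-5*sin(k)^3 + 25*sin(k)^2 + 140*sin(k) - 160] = 45*sin(k)^3 - 100*sin(k)^2 - 170*sin(k) + 50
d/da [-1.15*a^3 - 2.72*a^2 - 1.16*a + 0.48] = -3.45*a^2 - 5.44*a - 1.16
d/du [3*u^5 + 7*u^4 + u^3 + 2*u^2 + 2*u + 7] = 15*u^4 + 28*u^3 + 3*u^2 + 4*u + 2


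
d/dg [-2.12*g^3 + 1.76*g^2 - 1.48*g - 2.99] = -6.36*g^2 + 3.52*g - 1.48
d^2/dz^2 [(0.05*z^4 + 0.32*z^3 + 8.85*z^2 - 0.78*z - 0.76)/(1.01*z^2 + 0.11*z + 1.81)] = (0.10201*z^6 + 0.033329999999999*z^5 + 0.552059999999997*z^4 - 4.560786*z^3 - 99.375834*z^2 + 14.339004*z + 61.057886)/(1.030301*z^6 + 0.336633*z^5 + 5.575806*z^4 + 1.207877*z^3 + 9.992286*z^2 + 1.081113*z + 5.929741)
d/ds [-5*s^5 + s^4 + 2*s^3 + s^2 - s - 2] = -25*s^4 + 4*s^3 + 6*s^2 + 2*s - 1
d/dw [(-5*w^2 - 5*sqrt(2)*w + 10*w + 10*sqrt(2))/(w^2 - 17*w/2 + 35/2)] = 10*(2*sqrt(2)*w^2 + 13*w^2 - 70*w - 8*sqrt(2)*w - sqrt(2) + 70)/(4*w^4 - 68*w^3 + 429*w^2 - 1190*w + 1225)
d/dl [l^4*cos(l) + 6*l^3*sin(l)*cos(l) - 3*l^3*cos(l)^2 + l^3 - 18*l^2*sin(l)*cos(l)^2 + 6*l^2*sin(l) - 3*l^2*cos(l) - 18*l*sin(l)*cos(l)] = -l^4*sin(l) + 3*l^3*sin(2*l) + 4*l^3*cos(l) + 6*l^3*cos(2*l) + 3*l^2*sin(l) + 9*l^2*sin(2*l) + 3*l^2*cos(l)/2 - 9*l^2*cos(2*l)/2 - 27*l^2*cos(3*l)/2 - 3*l^2/2 + 3*l*sin(l) - 9*l*sin(3*l) - 6*l*cos(l) - 18*l*cos(2*l) - 9*sin(2*l)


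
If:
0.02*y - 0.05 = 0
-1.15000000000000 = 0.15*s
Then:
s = -7.67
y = 2.50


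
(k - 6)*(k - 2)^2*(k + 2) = k^4 - 8*k^3 + 8*k^2 + 32*k - 48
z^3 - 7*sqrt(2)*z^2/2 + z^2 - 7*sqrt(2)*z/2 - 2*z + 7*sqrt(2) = (z - 1)*(z + 2)*(z - 7*sqrt(2)/2)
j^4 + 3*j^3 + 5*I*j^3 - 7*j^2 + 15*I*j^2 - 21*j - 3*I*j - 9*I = (j + 3)*(j + I)^2*(j + 3*I)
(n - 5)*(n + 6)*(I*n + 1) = I*n^3 + n^2 + I*n^2 + n - 30*I*n - 30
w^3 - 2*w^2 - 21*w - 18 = (w - 6)*(w + 1)*(w + 3)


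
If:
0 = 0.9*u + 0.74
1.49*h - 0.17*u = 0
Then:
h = -0.09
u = -0.82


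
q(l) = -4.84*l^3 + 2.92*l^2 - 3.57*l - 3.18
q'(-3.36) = -187.12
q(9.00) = -3327.15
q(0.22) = -3.88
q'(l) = -14.52*l^2 + 5.84*l - 3.57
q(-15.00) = 17042.37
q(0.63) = -5.48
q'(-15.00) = -3358.17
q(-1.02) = 8.64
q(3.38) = -168.78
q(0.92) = -7.76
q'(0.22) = -2.99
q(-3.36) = 225.38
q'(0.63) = -5.65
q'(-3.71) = -225.09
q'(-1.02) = -24.63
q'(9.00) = -1127.13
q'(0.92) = -10.49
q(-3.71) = 297.41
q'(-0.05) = -3.90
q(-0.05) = -2.99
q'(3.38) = -149.71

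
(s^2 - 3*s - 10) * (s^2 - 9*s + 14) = s^4 - 12*s^3 + 31*s^2 + 48*s - 140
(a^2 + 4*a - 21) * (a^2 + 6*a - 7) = a^4 + 10*a^3 - 4*a^2 - 154*a + 147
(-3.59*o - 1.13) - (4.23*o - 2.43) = 1.3 - 7.82*o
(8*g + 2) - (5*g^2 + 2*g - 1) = -5*g^2 + 6*g + 3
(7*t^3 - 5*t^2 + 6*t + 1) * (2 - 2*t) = -14*t^4 + 24*t^3 - 22*t^2 + 10*t + 2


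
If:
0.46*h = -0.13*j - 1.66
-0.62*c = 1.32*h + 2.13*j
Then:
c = 7.68302945301543 - 2.83380084151473*j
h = -0.282608695652174*j - 3.60869565217391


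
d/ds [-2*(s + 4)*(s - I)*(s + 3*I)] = -6*s^2 - 8*s*(2 + I) - 6 - 16*I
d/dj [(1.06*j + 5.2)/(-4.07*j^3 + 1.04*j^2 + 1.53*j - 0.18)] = (8.6284*j^3 + 62.3896*j^2 - 10.816*j - 8.1468)/(16.5649*j^6 - 8.4656*j^5 - 11.3726*j^4 + 4.6476*j^3 + 1.9665*j^2 - 0.5508*j + 0.0324)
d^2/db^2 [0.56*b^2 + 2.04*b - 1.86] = 1.12000000000000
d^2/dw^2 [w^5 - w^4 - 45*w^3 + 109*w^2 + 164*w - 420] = 20*w^3 - 12*w^2 - 270*w + 218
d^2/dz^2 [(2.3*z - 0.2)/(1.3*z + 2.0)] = -12.636/(1.3*z + 2.0)^3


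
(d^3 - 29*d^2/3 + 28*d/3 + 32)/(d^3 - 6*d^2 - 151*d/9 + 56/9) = 3*(3*d^2 - 5*d - 12)/(9*d^2 + 18*d - 7)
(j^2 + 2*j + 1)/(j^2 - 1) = (j + 1)/(j - 1)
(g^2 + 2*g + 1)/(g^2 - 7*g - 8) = (g + 1)/(g - 8)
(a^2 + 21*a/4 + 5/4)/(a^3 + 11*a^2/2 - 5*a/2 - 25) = (4*a + 1)/(2*(2*a^2 + a - 10))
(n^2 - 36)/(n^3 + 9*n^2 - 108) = (n - 6)/(n^2 + 3*n - 18)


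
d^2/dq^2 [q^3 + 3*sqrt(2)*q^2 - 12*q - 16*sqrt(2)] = 6*q + 6*sqrt(2)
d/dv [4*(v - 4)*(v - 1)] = 8*v - 20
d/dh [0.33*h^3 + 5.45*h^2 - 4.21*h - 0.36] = 0.99*h^2 + 10.9*h - 4.21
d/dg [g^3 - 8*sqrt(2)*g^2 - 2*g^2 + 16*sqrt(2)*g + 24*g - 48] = 3*g^2 - 16*sqrt(2)*g - 4*g + 16*sqrt(2) + 24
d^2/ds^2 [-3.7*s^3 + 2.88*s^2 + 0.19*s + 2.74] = 5.76 - 22.2*s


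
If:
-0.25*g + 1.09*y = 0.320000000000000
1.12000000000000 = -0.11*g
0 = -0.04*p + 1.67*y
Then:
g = -10.18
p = -85.24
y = -2.04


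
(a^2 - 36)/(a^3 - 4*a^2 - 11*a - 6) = (a + 6)/(a^2 + 2*a + 1)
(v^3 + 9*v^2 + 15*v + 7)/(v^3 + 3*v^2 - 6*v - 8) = (v^2 + 8*v + 7)/(v^2 + 2*v - 8)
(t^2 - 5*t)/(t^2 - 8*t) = (t - 5)/(t - 8)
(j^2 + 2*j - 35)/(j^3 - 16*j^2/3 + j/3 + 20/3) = 3*(j + 7)/(3*j^2 - j - 4)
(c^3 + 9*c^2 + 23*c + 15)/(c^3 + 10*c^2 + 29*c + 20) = (c + 3)/(c + 4)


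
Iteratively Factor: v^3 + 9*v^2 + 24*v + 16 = (v + 4)*(v^2 + 5*v + 4) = (v + 1)*(v + 4)*(v + 4)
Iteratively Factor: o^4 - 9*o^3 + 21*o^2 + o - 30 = (o - 2)*(o^3 - 7*o^2 + 7*o + 15) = (o - 3)*(o - 2)*(o^2 - 4*o - 5) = (o - 5)*(o - 3)*(o - 2)*(o + 1)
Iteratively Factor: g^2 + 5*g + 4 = (g + 1)*(g + 4)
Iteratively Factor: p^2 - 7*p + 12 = (p - 3)*(p - 4)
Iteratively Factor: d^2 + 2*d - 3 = (d + 3)*(d - 1)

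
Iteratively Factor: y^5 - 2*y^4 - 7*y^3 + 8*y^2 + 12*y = (y - 2)*(y^4 - 7*y^2 - 6*y) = (y - 3)*(y - 2)*(y^3 + 3*y^2 + 2*y) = (y - 3)*(y - 2)*(y + 1)*(y^2 + 2*y) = y*(y - 3)*(y - 2)*(y + 1)*(y + 2)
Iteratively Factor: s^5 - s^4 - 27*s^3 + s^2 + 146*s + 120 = (s - 5)*(s^4 + 4*s^3 - 7*s^2 - 34*s - 24) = (s - 5)*(s + 2)*(s^3 + 2*s^2 - 11*s - 12) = (s - 5)*(s + 2)*(s + 4)*(s^2 - 2*s - 3) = (s - 5)*(s - 3)*(s + 2)*(s + 4)*(s + 1)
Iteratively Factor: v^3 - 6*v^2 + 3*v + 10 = (v - 2)*(v^2 - 4*v - 5) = (v - 5)*(v - 2)*(v + 1)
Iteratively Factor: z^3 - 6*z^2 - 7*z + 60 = (z - 4)*(z^2 - 2*z - 15) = (z - 4)*(z + 3)*(z - 5)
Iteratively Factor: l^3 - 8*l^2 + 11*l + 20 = (l - 5)*(l^2 - 3*l - 4) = (l - 5)*(l + 1)*(l - 4)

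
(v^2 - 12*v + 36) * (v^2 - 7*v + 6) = v^4 - 19*v^3 + 126*v^2 - 324*v + 216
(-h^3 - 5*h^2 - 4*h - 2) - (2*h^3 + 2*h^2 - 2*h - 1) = -3*h^3 - 7*h^2 - 2*h - 1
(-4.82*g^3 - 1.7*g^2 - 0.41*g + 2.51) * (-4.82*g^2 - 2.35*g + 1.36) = 23.2324*g^5 + 19.521*g^4 - 0.584000000000001*g^3 - 13.4467*g^2 - 6.4561*g + 3.4136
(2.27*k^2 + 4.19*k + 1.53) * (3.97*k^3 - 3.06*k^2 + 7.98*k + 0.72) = 9.0119*k^5 + 9.6881*k^4 + 11.3673*k^3 + 30.3888*k^2 + 15.2262*k + 1.1016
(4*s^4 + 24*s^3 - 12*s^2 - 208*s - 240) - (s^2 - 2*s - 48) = 4*s^4 + 24*s^3 - 13*s^2 - 206*s - 192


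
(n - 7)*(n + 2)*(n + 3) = n^3 - 2*n^2 - 29*n - 42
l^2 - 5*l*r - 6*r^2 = (l - 6*r)*(l + r)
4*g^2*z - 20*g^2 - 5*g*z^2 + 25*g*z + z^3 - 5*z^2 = (-4*g + z)*(-g + z)*(z - 5)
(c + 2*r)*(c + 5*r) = c^2 + 7*c*r + 10*r^2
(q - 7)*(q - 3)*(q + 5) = q^3 - 5*q^2 - 29*q + 105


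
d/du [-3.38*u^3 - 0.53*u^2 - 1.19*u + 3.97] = -10.14*u^2 - 1.06*u - 1.19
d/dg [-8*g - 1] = -8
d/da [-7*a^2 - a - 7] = -14*a - 1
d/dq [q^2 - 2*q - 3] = 2*q - 2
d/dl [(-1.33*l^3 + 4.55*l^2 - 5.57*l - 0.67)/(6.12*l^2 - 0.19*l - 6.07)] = (-8.1396*l^4 + 0.505400000000002*l^3 + 57.4432*l^2 - 47.0362*l + 33.6826)/(37.4544*l^4 - 2.3256*l^3 - 74.2607*l^2 + 2.3066*l + 36.8449)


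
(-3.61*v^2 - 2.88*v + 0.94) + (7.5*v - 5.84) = -3.61*v^2 + 4.62*v - 4.9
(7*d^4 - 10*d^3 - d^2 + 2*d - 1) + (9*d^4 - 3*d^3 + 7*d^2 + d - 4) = 16*d^4 - 13*d^3 + 6*d^2 + 3*d - 5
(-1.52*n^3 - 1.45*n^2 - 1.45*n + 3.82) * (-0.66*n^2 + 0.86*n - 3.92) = 1.0032*n^5 - 0.3502*n^4 + 5.6684*n^3 + 1.9158*n^2 + 8.9692*n - 14.9744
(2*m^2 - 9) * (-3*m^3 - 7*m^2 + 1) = -6*m^5 - 14*m^4 + 27*m^3 + 65*m^2 - 9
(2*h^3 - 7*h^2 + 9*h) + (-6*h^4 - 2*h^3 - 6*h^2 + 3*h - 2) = -6*h^4 - 13*h^2 + 12*h - 2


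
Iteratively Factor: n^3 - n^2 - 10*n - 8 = (n + 1)*(n^2 - 2*n - 8) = (n - 4)*(n + 1)*(n + 2)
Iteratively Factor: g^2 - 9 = (g + 3)*(g - 3)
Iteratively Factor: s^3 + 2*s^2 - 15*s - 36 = (s - 4)*(s^2 + 6*s + 9) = (s - 4)*(s + 3)*(s + 3)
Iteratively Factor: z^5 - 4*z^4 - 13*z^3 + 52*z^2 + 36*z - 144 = (z - 2)*(z^4 - 2*z^3 - 17*z^2 + 18*z + 72) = (z - 2)*(z + 3)*(z^3 - 5*z^2 - 2*z + 24) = (z - 4)*(z - 2)*(z + 3)*(z^2 - z - 6) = (z - 4)*(z - 3)*(z - 2)*(z + 3)*(z + 2)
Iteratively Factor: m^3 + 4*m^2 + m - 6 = (m + 3)*(m^2 + m - 2) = (m - 1)*(m + 3)*(m + 2)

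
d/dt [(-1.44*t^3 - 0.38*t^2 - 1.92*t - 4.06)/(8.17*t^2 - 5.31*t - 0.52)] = (-11.7648*t^4 + 15.2928*t^3 + 19.9506*t^2 + 66.7356*t - 20.5602)/(66.7489*t^4 - 86.7654*t^3 + 19.6993*t^2 + 5.5224*t + 0.2704)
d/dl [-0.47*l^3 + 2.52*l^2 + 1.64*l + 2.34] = -1.41*l^2 + 5.04*l + 1.64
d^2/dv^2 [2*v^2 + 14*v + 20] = 4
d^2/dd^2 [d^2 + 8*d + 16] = 2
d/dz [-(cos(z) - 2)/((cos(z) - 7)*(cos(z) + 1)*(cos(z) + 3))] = (-2*cos(z)^3 + 9*cos(z)^2 - 12*cos(z) - 71)*sin(z)/((cos(z) - 7)^2*(cos(z) + 1)^2*(cos(z) + 3)^2)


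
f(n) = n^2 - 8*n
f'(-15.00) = -38.00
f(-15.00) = 345.00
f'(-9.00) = -26.00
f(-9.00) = 153.00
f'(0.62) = -6.76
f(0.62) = -4.58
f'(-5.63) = -19.26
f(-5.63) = 76.74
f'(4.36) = 0.72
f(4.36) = -15.87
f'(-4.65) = -17.30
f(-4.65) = 58.82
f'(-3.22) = -14.44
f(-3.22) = 36.13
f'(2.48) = -3.04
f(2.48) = -13.69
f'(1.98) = -4.04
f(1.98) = -11.92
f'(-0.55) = -9.10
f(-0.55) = 4.70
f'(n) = 2*n - 8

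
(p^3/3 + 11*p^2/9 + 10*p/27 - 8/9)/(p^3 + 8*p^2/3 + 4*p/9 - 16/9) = (p + 3)/(3*(p + 2))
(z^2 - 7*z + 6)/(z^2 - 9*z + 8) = (z - 6)/(z - 8)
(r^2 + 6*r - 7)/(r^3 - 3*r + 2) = (r + 7)/(r^2 + r - 2)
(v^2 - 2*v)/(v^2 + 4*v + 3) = v*(v - 2)/(v^2 + 4*v + 3)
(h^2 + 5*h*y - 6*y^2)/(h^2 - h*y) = (h + 6*y)/h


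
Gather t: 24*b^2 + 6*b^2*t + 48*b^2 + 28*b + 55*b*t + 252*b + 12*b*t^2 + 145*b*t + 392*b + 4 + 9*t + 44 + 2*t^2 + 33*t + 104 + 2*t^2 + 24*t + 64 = 72*b^2 + 672*b + t^2*(12*b + 4) + t*(6*b^2 + 200*b + 66) + 216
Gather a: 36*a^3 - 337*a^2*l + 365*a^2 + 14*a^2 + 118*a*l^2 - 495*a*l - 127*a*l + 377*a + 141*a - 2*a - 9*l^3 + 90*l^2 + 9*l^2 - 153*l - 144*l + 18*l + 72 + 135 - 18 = 36*a^3 + a^2*(379 - 337*l) + a*(118*l^2 - 622*l + 516) - 9*l^3 + 99*l^2 - 279*l + 189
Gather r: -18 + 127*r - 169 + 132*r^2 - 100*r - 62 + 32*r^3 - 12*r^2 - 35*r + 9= 32*r^3 + 120*r^2 - 8*r - 240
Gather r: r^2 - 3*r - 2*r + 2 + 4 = r^2 - 5*r + 6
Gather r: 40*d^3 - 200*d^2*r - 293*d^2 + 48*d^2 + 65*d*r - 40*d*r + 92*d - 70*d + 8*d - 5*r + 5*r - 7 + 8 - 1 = 40*d^3 - 245*d^2 + 30*d + r*(-200*d^2 + 25*d)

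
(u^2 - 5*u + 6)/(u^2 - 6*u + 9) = (u - 2)/(u - 3)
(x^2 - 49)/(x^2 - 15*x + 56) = (x + 7)/(x - 8)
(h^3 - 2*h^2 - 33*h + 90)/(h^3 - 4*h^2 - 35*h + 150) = (h - 3)/(h - 5)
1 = 1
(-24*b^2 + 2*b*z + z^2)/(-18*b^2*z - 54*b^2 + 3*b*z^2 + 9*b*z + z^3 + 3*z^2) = (-4*b + z)/(-3*b*z - 9*b + z^2 + 3*z)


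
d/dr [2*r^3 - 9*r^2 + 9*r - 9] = 6*r^2 - 18*r + 9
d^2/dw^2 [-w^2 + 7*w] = -2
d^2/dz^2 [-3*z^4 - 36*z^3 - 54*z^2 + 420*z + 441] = -36*z^2 - 216*z - 108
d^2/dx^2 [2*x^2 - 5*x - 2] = 4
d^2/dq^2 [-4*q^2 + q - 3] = -8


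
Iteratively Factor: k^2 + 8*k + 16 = (k + 4)*(k + 4)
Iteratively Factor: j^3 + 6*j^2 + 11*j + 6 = (j + 2)*(j^2 + 4*j + 3) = (j + 2)*(j + 3)*(j + 1)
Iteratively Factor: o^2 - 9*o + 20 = (o - 5)*(o - 4)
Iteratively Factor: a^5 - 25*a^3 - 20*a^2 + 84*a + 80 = (a + 1)*(a^4 - a^3 - 24*a^2 + 4*a + 80) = (a - 5)*(a + 1)*(a^3 + 4*a^2 - 4*a - 16) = (a - 5)*(a - 2)*(a + 1)*(a^2 + 6*a + 8) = (a - 5)*(a - 2)*(a + 1)*(a + 4)*(a + 2)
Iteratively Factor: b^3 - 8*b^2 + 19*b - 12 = (b - 3)*(b^2 - 5*b + 4) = (b - 3)*(b - 1)*(b - 4)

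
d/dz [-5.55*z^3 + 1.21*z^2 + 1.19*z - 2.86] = -16.65*z^2 + 2.42*z + 1.19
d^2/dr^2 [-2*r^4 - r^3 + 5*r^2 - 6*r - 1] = -24*r^2 - 6*r + 10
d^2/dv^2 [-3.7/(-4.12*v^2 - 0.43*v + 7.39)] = (-125.61056*v^2 - 13.10984*v + 3.7*(8.24*v + 0.43)*(16.48*v + 0.86) + 225.30632)/(4.12*v^2 + 0.43*v - 7.39)^3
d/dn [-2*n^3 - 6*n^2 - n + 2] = -6*n^2 - 12*n - 1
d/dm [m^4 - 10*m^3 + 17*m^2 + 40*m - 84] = 4*m^3 - 30*m^2 + 34*m + 40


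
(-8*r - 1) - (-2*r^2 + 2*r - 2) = 2*r^2 - 10*r + 1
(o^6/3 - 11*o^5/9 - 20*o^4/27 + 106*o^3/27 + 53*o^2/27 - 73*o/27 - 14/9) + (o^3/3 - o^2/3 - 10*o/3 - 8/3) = o^6/3 - 11*o^5/9 - 20*o^4/27 + 115*o^3/27 + 44*o^2/27 - 163*o/27 - 38/9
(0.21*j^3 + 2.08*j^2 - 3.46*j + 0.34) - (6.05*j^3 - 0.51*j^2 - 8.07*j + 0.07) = -5.84*j^3 + 2.59*j^2 + 4.61*j + 0.27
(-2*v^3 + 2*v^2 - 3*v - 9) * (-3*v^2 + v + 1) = 6*v^5 - 8*v^4 + 9*v^3 + 26*v^2 - 12*v - 9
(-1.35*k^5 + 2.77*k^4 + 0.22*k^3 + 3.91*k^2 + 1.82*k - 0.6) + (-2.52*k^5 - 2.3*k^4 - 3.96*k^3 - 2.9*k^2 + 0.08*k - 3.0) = -3.87*k^5 + 0.47*k^4 - 3.74*k^3 + 1.01*k^2 + 1.9*k - 3.6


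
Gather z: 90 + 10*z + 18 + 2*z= 12*z + 108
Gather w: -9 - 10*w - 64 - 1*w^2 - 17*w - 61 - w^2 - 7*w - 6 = -2*w^2 - 34*w - 140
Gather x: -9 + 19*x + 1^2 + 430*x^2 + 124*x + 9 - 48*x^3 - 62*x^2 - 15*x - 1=-48*x^3 + 368*x^2 + 128*x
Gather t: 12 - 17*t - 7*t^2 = -7*t^2 - 17*t + 12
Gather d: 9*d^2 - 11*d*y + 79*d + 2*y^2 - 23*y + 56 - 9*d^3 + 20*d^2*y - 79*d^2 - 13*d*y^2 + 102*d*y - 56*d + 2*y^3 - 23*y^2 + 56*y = -9*d^3 + d^2*(20*y - 70) + d*(-13*y^2 + 91*y + 23) + 2*y^3 - 21*y^2 + 33*y + 56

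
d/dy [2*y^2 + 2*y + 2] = 4*y + 2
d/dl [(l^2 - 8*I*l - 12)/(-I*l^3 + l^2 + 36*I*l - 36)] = (-I*l^4 - 16*l^3 - 8*I*l^2 + 48*l - 720*I)/(l^6 + 2*I*l^5 - 73*l^4 - 144*I*l^3 + 1368*l^2 + 2592*I*l - 1296)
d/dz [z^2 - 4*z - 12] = 2*z - 4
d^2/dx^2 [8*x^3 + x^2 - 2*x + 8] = 48*x + 2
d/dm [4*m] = 4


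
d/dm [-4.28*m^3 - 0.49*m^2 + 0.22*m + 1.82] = -12.84*m^2 - 0.98*m + 0.22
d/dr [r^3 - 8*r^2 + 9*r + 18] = 3*r^2 - 16*r + 9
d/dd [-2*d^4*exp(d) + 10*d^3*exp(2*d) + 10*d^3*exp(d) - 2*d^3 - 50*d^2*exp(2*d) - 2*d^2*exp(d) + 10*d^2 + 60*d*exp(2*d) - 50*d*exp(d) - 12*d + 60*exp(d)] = -2*d^4*exp(d) + 20*d^3*exp(2*d) + 2*d^3*exp(d) - 70*d^2*exp(2*d) + 28*d^2*exp(d) - 6*d^2 + 20*d*exp(2*d) - 54*d*exp(d) + 20*d + 60*exp(2*d) + 10*exp(d) - 12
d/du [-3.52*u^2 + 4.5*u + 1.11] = 4.5 - 7.04*u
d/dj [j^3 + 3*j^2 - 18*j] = 3*j^2 + 6*j - 18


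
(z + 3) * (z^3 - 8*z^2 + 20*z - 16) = z^4 - 5*z^3 - 4*z^2 + 44*z - 48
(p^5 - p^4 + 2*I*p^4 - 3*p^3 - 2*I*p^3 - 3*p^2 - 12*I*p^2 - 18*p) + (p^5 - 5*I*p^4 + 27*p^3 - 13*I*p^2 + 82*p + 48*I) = 2*p^5 - p^4 - 3*I*p^4 + 24*p^3 - 2*I*p^3 - 3*p^2 - 25*I*p^2 + 64*p + 48*I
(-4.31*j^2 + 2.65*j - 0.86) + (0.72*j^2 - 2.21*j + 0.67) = -3.59*j^2 + 0.44*j - 0.19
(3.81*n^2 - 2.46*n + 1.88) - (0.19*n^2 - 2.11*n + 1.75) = 3.62*n^2 - 0.35*n + 0.13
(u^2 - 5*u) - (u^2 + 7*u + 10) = -12*u - 10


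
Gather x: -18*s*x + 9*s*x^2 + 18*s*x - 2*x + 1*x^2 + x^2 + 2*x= x^2*(9*s + 2)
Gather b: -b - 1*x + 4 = -b - x + 4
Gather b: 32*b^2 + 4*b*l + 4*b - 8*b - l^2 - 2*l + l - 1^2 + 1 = 32*b^2 + b*(4*l - 4) - l^2 - l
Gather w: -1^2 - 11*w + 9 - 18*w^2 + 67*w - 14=-18*w^2 + 56*w - 6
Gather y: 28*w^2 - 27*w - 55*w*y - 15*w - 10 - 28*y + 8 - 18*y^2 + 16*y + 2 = 28*w^2 - 42*w - 18*y^2 + y*(-55*w - 12)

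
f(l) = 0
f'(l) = 0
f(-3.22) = 0.00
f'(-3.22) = 0.00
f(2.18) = 0.00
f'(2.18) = 0.00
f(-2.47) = 0.00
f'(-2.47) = 0.00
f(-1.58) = 0.00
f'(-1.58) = 0.00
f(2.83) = 0.00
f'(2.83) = 0.00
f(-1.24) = 0.00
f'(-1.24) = 0.00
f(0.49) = 0.00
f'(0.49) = 0.00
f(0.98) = 0.00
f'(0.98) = 0.00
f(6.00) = 0.00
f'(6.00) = 0.00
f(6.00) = 0.00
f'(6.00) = 0.00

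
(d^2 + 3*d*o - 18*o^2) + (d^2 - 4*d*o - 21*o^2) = 2*d^2 - d*o - 39*o^2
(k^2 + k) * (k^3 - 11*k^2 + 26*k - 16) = k^5 - 10*k^4 + 15*k^3 + 10*k^2 - 16*k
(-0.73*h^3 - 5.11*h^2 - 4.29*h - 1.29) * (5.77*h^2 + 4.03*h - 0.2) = -4.2121*h^5 - 32.4266*h^4 - 45.2006*h^3 - 23.71*h^2 - 4.3407*h + 0.258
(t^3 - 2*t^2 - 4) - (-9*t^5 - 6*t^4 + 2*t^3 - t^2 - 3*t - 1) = 9*t^5 + 6*t^4 - t^3 - t^2 + 3*t - 3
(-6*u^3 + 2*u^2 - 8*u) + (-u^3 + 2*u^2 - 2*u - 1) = -7*u^3 + 4*u^2 - 10*u - 1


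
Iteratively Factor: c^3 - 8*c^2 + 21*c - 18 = (c - 3)*(c^2 - 5*c + 6) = (c - 3)*(c - 2)*(c - 3)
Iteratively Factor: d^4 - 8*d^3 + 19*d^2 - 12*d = (d - 3)*(d^3 - 5*d^2 + 4*d) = (d - 3)*(d - 1)*(d^2 - 4*d) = (d - 4)*(d - 3)*(d - 1)*(d)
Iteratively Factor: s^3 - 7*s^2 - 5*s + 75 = (s + 3)*(s^2 - 10*s + 25) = (s - 5)*(s + 3)*(s - 5)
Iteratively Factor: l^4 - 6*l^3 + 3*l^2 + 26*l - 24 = (l - 3)*(l^3 - 3*l^2 - 6*l + 8) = (l - 3)*(l - 1)*(l^2 - 2*l - 8) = (l - 4)*(l - 3)*(l - 1)*(l + 2)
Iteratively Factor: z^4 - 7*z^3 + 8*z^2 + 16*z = (z - 4)*(z^3 - 3*z^2 - 4*z) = z*(z - 4)*(z^2 - 3*z - 4) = z*(z - 4)*(z + 1)*(z - 4)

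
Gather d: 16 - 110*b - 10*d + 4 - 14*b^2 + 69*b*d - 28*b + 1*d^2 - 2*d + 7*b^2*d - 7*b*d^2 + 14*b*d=-14*b^2 - 138*b + d^2*(1 - 7*b) + d*(7*b^2 + 83*b - 12) + 20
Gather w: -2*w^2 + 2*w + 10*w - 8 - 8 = -2*w^2 + 12*w - 16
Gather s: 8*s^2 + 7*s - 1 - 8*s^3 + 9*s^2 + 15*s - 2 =-8*s^3 + 17*s^2 + 22*s - 3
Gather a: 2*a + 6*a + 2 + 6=8*a + 8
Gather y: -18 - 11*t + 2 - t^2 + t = -t^2 - 10*t - 16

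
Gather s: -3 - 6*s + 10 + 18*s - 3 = 12*s + 4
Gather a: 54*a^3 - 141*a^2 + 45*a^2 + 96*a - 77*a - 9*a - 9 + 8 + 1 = 54*a^3 - 96*a^2 + 10*a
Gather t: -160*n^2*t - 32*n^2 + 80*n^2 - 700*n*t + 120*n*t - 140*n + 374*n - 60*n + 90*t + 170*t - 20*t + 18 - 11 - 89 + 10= 48*n^2 + 174*n + t*(-160*n^2 - 580*n + 240) - 72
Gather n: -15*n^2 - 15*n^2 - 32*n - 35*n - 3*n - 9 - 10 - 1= -30*n^2 - 70*n - 20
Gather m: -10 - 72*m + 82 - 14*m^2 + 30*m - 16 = -14*m^2 - 42*m + 56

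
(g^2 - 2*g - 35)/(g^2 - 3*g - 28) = (g + 5)/(g + 4)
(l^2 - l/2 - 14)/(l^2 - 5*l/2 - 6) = (2*l + 7)/(2*l + 3)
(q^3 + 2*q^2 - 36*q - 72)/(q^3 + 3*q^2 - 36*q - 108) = (q + 2)/(q + 3)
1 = 1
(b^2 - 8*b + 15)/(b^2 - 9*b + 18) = (b - 5)/(b - 6)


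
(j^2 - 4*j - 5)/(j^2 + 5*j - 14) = (j^2 - 4*j - 5)/(j^2 + 5*j - 14)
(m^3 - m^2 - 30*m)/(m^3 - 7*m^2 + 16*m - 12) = m*(m^2 - m - 30)/(m^3 - 7*m^2 + 16*m - 12)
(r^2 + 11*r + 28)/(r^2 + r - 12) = (r + 7)/(r - 3)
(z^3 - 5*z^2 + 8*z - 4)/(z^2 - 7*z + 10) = (z^2 - 3*z + 2)/(z - 5)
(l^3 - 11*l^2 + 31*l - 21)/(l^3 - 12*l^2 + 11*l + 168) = (l^2 - 4*l + 3)/(l^2 - 5*l - 24)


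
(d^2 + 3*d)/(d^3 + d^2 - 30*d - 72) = d/(d^2 - 2*d - 24)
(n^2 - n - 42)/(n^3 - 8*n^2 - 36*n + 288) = (n - 7)/(n^2 - 14*n + 48)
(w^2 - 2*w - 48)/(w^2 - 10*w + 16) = (w + 6)/(w - 2)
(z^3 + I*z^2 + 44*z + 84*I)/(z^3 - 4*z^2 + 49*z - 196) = (z^2 + 8*I*z - 12)/(z^2 + z*(-4 + 7*I) - 28*I)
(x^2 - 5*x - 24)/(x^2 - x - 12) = (x - 8)/(x - 4)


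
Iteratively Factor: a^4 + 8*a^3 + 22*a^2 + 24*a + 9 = (a + 1)*(a^3 + 7*a^2 + 15*a + 9) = (a + 1)*(a + 3)*(a^2 + 4*a + 3) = (a + 1)^2*(a + 3)*(a + 3)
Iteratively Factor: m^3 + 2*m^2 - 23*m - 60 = (m + 4)*(m^2 - 2*m - 15) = (m - 5)*(m + 4)*(m + 3)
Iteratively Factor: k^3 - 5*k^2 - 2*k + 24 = (k + 2)*(k^2 - 7*k + 12) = (k - 4)*(k + 2)*(k - 3)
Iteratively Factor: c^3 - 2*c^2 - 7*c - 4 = (c + 1)*(c^2 - 3*c - 4) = (c + 1)^2*(c - 4)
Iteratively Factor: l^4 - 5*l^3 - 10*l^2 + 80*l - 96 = (l - 4)*(l^3 - l^2 - 14*l + 24) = (l - 4)*(l - 3)*(l^2 + 2*l - 8) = (l - 4)*(l - 3)*(l + 4)*(l - 2)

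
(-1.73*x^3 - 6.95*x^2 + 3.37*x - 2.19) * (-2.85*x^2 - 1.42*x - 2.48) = 4.9305*x^5 + 22.2641*x^4 + 4.5549*x^3 + 18.6921*x^2 - 5.2478*x + 5.4312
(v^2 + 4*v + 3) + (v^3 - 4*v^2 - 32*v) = v^3 - 3*v^2 - 28*v + 3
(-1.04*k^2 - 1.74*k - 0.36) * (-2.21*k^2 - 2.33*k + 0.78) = 2.2984*k^4 + 6.2686*k^3 + 4.0386*k^2 - 0.5184*k - 0.2808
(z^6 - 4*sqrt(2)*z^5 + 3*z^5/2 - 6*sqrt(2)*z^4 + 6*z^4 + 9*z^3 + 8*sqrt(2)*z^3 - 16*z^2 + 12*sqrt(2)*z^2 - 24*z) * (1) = z^6 - 4*sqrt(2)*z^5 + 3*z^5/2 - 6*sqrt(2)*z^4 + 6*z^4 + 9*z^3 + 8*sqrt(2)*z^3 - 16*z^2 + 12*sqrt(2)*z^2 - 24*z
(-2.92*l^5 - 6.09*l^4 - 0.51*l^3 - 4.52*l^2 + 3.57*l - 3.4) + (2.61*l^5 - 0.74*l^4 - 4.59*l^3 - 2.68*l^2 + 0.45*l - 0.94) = -0.31*l^5 - 6.83*l^4 - 5.1*l^3 - 7.2*l^2 + 4.02*l - 4.34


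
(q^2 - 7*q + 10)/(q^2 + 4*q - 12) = (q - 5)/(q + 6)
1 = 1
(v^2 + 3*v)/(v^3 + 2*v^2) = (v + 3)/(v*(v + 2))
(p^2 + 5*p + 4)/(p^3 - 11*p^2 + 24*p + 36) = (p + 4)/(p^2 - 12*p + 36)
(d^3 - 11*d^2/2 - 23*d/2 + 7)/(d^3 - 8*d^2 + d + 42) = (d - 1/2)/(d - 3)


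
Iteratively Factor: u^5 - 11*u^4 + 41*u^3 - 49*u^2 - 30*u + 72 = (u - 3)*(u^4 - 8*u^3 + 17*u^2 + 2*u - 24) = (u - 4)*(u - 3)*(u^3 - 4*u^2 + u + 6) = (u - 4)*(u - 3)*(u - 2)*(u^2 - 2*u - 3) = (u - 4)*(u - 3)^2*(u - 2)*(u + 1)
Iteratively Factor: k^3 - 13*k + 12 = (k - 1)*(k^2 + k - 12) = (k - 3)*(k - 1)*(k + 4)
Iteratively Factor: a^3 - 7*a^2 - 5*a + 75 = (a - 5)*(a^2 - 2*a - 15) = (a - 5)^2*(a + 3)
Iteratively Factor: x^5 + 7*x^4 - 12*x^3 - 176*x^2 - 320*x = (x)*(x^4 + 7*x^3 - 12*x^2 - 176*x - 320) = x*(x + 4)*(x^3 + 3*x^2 - 24*x - 80) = x*(x - 5)*(x + 4)*(x^2 + 8*x + 16) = x*(x - 5)*(x + 4)^2*(x + 4)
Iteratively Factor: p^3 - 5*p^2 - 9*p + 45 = (p + 3)*(p^2 - 8*p + 15) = (p - 5)*(p + 3)*(p - 3)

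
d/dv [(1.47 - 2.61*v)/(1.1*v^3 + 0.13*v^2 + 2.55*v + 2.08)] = (5.742*v^3 - 4.5117*v^2 - 0.3822*v - 9.1773)/(1.21*v^6 + 0.286*v^5 + 5.6269*v^4 + 5.239*v^3 + 7.0433*v^2 + 10.608*v + 4.3264)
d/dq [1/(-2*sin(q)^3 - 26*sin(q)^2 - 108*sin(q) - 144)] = (3*sin(q)^2 + 26*sin(q) + 54)*cos(q)/(2*(sin(q)^3 + 13*sin(q)^2 + 54*sin(q) + 72)^2)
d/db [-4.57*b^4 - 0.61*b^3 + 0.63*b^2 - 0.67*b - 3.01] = -18.28*b^3 - 1.83*b^2 + 1.26*b - 0.67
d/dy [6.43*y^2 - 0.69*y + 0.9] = 12.86*y - 0.69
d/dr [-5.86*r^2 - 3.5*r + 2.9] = -11.72*r - 3.5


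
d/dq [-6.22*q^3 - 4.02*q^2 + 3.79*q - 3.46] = -18.66*q^2 - 8.04*q + 3.79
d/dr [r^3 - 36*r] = 3*r^2 - 36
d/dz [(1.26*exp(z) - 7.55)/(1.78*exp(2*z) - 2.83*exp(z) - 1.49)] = (-2.2428*exp(2*z) + 26.878*exp(z) - 23.2439)*exp(z)/(3.1684*exp(4*z) - 10.0748*exp(3*z) + 2.7045*exp(2*z) + 8.4334*exp(z) + 2.2201)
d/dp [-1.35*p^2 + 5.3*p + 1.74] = 5.3 - 2.7*p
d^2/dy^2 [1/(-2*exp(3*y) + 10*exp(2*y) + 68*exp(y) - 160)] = (-(-3*exp(2*y) + 10*exp(y) + 34)^2*exp(y) + (9*exp(2*y) - 20*exp(y) - 34)*(exp(3*y) - 5*exp(2*y) - 34*exp(y) + 80)/2)*exp(y)/(exp(3*y) - 5*exp(2*y) - 34*exp(y) + 80)^3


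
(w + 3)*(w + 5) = w^2 + 8*w + 15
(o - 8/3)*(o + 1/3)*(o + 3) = o^3 + 2*o^2/3 - 71*o/9 - 8/3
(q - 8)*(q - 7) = q^2 - 15*q + 56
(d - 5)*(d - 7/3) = d^2 - 22*d/3 + 35/3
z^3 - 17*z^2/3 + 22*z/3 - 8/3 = (z - 4)*(z - 1)*(z - 2/3)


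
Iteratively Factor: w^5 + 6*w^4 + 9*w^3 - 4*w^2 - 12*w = (w + 2)*(w^4 + 4*w^3 + w^2 - 6*w) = (w + 2)*(w + 3)*(w^3 + w^2 - 2*w) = (w - 1)*(w + 2)*(w + 3)*(w^2 + 2*w) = w*(w - 1)*(w + 2)*(w + 3)*(w + 2)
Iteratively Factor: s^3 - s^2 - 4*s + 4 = (s - 2)*(s^2 + s - 2) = (s - 2)*(s + 2)*(s - 1)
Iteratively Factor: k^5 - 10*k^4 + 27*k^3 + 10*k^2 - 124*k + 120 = (k + 2)*(k^4 - 12*k^3 + 51*k^2 - 92*k + 60) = (k - 3)*(k + 2)*(k^3 - 9*k^2 + 24*k - 20) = (k - 3)*(k - 2)*(k + 2)*(k^2 - 7*k + 10) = (k - 5)*(k - 3)*(k - 2)*(k + 2)*(k - 2)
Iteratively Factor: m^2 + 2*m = (m)*(m + 2)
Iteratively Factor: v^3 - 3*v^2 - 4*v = (v - 4)*(v^2 + v) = v*(v - 4)*(v + 1)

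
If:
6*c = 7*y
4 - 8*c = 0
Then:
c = 1/2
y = 3/7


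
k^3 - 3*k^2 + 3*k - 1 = (k - 1)^3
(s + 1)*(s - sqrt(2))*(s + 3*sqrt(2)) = s^3 + s^2 + 2*sqrt(2)*s^2 - 6*s + 2*sqrt(2)*s - 6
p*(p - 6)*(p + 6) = p^3 - 36*p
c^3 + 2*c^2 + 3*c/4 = c*(c + 1/2)*(c + 3/2)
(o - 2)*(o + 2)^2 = o^3 + 2*o^2 - 4*o - 8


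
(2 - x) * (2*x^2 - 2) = -2*x^3 + 4*x^2 + 2*x - 4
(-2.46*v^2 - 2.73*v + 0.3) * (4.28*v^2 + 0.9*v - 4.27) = -10.5288*v^4 - 13.8984*v^3 + 9.3312*v^2 + 11.9271*v - 1.281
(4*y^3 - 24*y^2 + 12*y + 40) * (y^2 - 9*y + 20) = 4*y^5 - 60*y^4 + 308*y^3 - 548*y^2 - 120*y + 800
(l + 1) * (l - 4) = l^2 - 3*l - 4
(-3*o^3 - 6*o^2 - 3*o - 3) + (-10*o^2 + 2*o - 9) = -3*o^3 - 16*o^2 - o - 12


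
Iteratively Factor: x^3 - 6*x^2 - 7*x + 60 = (x + 3)*(x^2 - 9*x + 20) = (x - 5)*(x + 3)*(x - 4)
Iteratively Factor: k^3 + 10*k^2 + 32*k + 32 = (k + 4)*(k^2 + 6*k + 8) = (k + 2)*(k + 4)*(k + 4)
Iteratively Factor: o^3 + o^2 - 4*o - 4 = (o + 1)*(o^2 - 4) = (o - 2)*(o + 1)*(o + 2)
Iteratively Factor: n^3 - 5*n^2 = (n)*(n^2 - 5*n) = n^2*(n - 5)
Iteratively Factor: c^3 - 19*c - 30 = (c + 2)*(c^2 - 2*c - 15) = (c - 5)*(c + 2)*(c + 3)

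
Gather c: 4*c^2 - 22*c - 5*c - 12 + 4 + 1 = 4*c^2 - 27*c - 7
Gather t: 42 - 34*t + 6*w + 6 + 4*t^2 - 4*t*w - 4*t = 4*t^2 + t*(-4*w - 38) + 6*w + 48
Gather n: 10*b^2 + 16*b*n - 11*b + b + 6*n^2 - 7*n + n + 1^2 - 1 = 10*b^2 - 10*b + 6*n^2 + n*(16*b - 6)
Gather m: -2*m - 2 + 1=-2*m - 1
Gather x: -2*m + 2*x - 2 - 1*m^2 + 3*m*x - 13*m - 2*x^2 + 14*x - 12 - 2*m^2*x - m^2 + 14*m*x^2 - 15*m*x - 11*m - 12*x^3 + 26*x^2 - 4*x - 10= -2*m^2 - 26*m - 12*x^3 + x^2*(14*m + 24) + x*(-2*m^2 - 12*m + 12) - 24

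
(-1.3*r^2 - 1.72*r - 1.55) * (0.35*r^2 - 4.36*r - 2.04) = -0.455*r^4 + 5.066*r^3 + 9.6087*r^2 + 10.2668*r + 3.162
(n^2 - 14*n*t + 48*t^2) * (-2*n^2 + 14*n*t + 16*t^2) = -2*n^4 + 42*n^3*t - 276*n^2*t^2 + 448*n*t^3 + 768*t^4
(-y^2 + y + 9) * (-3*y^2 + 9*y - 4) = 3*y^4 - 12*y^3 - 14*y^2 + 77*y - 36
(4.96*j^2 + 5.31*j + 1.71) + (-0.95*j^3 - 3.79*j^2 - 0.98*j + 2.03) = -0.95*j^3 + 1.17*j^2 + 4.33*j + 3.74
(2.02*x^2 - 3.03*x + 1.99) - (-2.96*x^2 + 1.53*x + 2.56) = 4.98*x^2 - 4.56*x - 0.57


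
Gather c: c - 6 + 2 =c - 4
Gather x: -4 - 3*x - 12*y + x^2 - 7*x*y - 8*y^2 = x^2 + x*(-7*y - 3) - 8*y^2 - 12*y - 4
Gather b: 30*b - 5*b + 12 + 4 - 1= 25*b + 15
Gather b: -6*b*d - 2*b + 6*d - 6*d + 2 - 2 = b*(-6*d - 2)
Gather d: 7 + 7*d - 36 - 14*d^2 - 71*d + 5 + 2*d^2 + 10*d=-12*d^2 - 54*d - 24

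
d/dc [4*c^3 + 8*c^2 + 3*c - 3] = 12*c^2 + 16*c + 3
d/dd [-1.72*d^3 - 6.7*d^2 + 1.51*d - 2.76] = -5.16*d^2 - 13.4*d + 1.51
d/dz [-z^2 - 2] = -2*z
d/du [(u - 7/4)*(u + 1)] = 2*u - 3/4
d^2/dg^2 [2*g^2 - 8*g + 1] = 4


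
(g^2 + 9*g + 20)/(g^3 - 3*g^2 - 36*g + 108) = (g^2 + 9*g + 20)/(g^3 - 3*g^2 - 36*g + 108)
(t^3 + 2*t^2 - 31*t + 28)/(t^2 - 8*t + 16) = (t^2 + 6*t - 7)/(t - 4)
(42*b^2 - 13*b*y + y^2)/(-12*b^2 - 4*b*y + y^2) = (-7*b + y)/(2*b + y)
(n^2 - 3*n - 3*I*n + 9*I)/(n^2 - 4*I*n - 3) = (n - 3)/(n - I)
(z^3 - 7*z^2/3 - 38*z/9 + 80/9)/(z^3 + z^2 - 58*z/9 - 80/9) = (3*z - 5)/(3*z + 5)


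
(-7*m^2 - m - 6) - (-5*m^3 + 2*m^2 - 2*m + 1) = 5*m^3 - 9*m^2 + m - 7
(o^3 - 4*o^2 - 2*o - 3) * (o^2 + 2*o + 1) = o^5 - 2*o^4 - 9*o^3 - 11*o^2 - 8*o - 3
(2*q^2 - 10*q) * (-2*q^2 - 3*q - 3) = -4*q^4 + 14*q^3 + 24*q^2 + 30*q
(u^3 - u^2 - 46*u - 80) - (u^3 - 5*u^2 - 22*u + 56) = 4*u^2 - 24*u - 136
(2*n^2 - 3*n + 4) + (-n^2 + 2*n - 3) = n^2 - n + 1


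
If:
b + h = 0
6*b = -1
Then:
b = -1/6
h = 1/6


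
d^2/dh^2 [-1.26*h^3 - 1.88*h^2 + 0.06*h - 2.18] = -7.56*h - 3.76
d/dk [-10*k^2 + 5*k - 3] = 5 - 20*k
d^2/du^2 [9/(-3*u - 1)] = -162/(3*u + 1)^3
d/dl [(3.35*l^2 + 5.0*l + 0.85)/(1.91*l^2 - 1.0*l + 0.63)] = (-12.9*l^2 + 0.974*l + 4.0)/(3.6481*l^4 - 3.82*l^3 + 3.4066*l^2 - 1.26*l + 0.3969)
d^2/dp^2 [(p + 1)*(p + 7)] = 2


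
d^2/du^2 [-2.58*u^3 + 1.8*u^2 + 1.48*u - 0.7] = 3.6 - 15.48*u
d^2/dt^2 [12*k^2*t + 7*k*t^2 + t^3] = 14*k + 6*t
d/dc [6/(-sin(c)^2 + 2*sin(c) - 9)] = 12*(sin(c) - 1)*cos(c)/(sin(c)^2 - 2*sin(c) + 9)^2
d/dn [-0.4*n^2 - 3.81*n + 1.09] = -0.8*n - 3.81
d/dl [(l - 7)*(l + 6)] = 2*l - 1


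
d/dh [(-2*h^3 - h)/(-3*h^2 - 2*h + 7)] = (6*h^4 + 8*h^3 - 45*h^2 - 7)/(9*h^4 + 12*h^3 - 38*h^2 - 28*h + 49)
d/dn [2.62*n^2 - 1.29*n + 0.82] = 5.24*n - 1.29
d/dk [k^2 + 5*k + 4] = 2*k + 5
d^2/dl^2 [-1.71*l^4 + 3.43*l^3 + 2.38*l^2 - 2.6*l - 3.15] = -20.52*l^2 + 20.58*l + 4.76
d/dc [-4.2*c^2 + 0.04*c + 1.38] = 0.04 - 8.4*c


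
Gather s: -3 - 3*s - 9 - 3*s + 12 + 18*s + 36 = 12*s + 36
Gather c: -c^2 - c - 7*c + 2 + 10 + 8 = -c^2 - 8*c + 20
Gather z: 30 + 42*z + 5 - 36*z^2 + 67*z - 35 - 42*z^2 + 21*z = -78*z^2 + 130*z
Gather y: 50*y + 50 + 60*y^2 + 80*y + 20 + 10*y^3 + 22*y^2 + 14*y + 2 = 10*y^3 + 82*y^2 + 144*y + 72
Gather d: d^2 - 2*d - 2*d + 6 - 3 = d^2 - 4*d + 3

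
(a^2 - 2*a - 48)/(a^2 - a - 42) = (a - 8)/(a - 7)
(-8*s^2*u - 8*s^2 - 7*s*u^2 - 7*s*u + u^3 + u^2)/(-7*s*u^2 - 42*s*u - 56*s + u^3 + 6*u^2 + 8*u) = (8*s^2*u + 8*s^2 + 7*s*u^2 + 7*s*u - u^3 - u^2)/(7*s*u^2 + 42*s*u + 56*s - u^3 - 6*u^2 - 8*u)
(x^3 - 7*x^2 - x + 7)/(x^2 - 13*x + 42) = (x^2 - 1)/(x - 6)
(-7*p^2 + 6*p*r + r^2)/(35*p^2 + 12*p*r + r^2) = (-p + r)/(5*p + r)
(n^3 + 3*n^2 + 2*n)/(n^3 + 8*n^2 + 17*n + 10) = n/(n + 5)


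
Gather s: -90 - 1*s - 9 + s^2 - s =s^2 - 2*s - 99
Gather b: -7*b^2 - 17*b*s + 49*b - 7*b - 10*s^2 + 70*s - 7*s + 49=-7*b^2 + b*(42 - 17*s) - 10*s^2 + 63*s + 49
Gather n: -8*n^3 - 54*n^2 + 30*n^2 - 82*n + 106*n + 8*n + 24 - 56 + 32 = -8*n^3 - 24*n^2 + 32*n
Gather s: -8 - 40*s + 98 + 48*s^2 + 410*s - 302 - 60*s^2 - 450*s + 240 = -12*s^2 - 80*s + 28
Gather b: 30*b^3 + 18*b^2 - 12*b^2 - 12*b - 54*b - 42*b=30*b^3 + 6*b^2 - 108*b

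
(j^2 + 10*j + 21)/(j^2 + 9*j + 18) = (j + 7)/(j + 6)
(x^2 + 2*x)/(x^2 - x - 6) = x/(x - 3)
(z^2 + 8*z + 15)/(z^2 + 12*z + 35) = (z + 3)/(z + 7)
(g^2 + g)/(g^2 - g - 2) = g/(g - 2)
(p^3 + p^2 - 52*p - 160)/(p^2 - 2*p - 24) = (p^2 - 3*p - 40)/(p - 6)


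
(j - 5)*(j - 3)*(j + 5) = j^3 - 3*j^2 - 25*j + 75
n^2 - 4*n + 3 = (n - 3)*(n - 1)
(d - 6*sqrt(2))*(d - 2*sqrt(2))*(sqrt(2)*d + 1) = sqrt(2)*d^3 - 15*d^2 + 16*sqrt(2)*d + 24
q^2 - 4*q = q*(q - 4)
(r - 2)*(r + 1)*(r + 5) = r^3 + 4*r^2 - 7*r - 10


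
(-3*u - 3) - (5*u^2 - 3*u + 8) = -5*u^2 - 11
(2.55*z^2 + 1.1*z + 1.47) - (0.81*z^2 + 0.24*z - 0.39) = 1.74*z^2 + 0.86*z + 1.86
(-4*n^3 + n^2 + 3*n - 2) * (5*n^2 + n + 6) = -20*n^5 + n^4 - 8*n^3 - n^2 + 16*n - 12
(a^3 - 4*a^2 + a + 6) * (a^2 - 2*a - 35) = a^5 - 6*a^4 - 26*a^3 + 144*a^2 - 47*a - 210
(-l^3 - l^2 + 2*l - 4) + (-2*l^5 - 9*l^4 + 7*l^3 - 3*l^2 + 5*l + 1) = -2*l^5 - 9*l^4 + 6*l^3 - 4*l^2 + 7*l - 3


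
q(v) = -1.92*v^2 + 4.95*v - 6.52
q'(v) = 4.95 - 3.84*v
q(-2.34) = -28.62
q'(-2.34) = 13.94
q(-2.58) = -32.07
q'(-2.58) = 14.86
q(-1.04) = -13.74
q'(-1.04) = 8.94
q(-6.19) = -110.73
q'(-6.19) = 28.72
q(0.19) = -5.65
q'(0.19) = 4.22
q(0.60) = -4.24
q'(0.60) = 2.65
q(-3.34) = -44.47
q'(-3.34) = 17.78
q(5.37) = -35.31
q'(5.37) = -15.67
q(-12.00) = -342.40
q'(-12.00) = 51.03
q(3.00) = -8.95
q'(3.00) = -6.57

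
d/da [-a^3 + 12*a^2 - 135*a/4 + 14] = -3*a^2 + 24*a - 135/4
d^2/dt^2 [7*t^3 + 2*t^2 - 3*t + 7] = 42*t + 4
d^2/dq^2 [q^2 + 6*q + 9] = 2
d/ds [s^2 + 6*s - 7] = 2*s + 6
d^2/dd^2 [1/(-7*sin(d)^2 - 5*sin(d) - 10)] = (196*sin(d)^4 + 105*sin(d)^3 - 549*sin(d)^2 - 260*sin(d) + 90)/(7*sin(d)^2 + 5*sin(d) + 10)^3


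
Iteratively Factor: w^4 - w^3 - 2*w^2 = (w)*(w^3 - w^2 - 2*w) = w*(w - 2)*(w^2 + w) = w^2*(w - 2)*(w + 1)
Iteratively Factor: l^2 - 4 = (l + 2)*(l - 2)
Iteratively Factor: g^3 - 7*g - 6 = (g + 1)*(g^2 - g - 6) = (g + 1)*(g + 2)*(g - 3)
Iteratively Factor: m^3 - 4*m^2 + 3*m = (m - 3)*(m^2 - m) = m*(m - 3)*(m - 1)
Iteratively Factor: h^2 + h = (h + 1)*(h)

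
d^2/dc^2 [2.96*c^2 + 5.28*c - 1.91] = 5.92000000000000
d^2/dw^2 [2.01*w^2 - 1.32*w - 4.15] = 4.02000000000000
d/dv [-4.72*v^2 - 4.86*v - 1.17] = -9.44*v - 4.86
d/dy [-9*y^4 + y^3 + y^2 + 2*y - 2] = -36*y^3 + 3*y^2 + 2*y + 2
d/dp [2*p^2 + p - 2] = 4*p + 1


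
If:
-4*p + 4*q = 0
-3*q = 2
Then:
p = -2/3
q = -2/3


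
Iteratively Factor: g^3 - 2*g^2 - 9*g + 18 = (g + 3)*(g^2 - 5*g + 6) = (g - 2)*(g + 3)*(g - 3)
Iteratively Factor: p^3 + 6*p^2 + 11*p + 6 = (p + 3)*(p^2 + 3*p + 2) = (p + 1)*(p + 3)*(p + 2)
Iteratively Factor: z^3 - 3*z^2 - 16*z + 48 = (z - 4)*(z^2 + z - 12) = (z - 4)*(z - 3)*(z + 4)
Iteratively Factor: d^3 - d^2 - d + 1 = (d + 1)*(d^2 - 2*d + 1) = (d - 1)*(d + 1)*(d - 1)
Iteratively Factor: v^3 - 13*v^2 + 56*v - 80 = (v - 4)*(v^2 - 9*v + 20) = (v - 4)^2*(v - 5)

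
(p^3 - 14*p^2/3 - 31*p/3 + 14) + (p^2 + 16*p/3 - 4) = p^3 - 11*p^2/3 - 5*p + 10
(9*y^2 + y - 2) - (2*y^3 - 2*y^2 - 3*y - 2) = -2*y^3 + 11*y^2 + 4*y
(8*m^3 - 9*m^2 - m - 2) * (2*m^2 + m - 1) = 16*m^5 - 10*m^4 - 19*m^3 + 4*m^2 - m + 2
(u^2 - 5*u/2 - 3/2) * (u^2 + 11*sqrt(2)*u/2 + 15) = u^4 - 5*u^3/2 + 11*sqrt(2)*u^3/2 - 55*sqrt(2)*u^2/4 + 27*u^2/2 - 75*u/2 - 33*sqrt(2)*u/4 - 45/2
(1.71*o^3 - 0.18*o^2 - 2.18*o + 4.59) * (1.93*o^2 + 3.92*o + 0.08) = 3.3003*o^5 + 6.3558*o^4 - 4.7762*o^3 + 0.298699999999998*o^2 + 17.8184*o + 0.3672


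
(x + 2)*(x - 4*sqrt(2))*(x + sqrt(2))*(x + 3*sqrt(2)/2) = x^4 - 3*sqrt(2)*x^3/2 + 2*x^3 - 17*x^2 - 3*sqrt(2)*x^2 - 34*x - 12*sqrt(2)*x - 24*sqrt(2)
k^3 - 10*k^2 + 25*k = k*(k - 5)^2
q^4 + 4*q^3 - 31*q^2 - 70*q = q*(q - 5)*(q + 2)*(q + 7)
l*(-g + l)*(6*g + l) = -6*g^2*l + 5*g*l^2 + l^3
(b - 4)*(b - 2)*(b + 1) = b^3 - 5*b^2 + 2*b + 8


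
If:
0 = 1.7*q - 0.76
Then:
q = 0.45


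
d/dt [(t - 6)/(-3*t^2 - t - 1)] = (-3*t^2 - t + (t - 6)*(6*t + 1) - 1)/(3*t^2 + t + 1)^2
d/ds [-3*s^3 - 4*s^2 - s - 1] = -9*s^2 - 8*s - 1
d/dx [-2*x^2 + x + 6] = 1 - 4*x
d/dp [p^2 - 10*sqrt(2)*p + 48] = 2*p - 10*sqrt(2)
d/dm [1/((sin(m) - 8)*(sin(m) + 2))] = 2*(3 - sin(m))*cos(m)/((sin(m) - 8)^2*(sin(m) + 2)^2)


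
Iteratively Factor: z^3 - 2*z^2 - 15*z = (z - 5)*(z^2 + 3*z) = z*(z - 5)*(z + 3)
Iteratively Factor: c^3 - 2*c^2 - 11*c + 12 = (c + 3)*(c^2 - 5*c + 4) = (c - 4)*(c + 3)*(c - 1)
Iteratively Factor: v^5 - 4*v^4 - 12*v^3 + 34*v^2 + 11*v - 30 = (v - 2)*(v^4 - 2*v^3 - 16*v^2 + 2*v + 15) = (v - 2)*(v + 1)*(v^3 - 3*v^2 - 13*v + 15) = (v - 2)*(v + 1)*(v + 3)*(v^2 - 6*v + 5) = (v - 5)*(v - 2)*(v + 1)*(v + 3)*(v - 1)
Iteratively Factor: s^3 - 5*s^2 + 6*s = (s)*(s^2 - 5*s + 6) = s*(s - 3)*(s - 2)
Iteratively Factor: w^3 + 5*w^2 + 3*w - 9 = (w + 3)*(w^2 + 2*w - 3) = (w - 1)*(w + 3)*(w + 3)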